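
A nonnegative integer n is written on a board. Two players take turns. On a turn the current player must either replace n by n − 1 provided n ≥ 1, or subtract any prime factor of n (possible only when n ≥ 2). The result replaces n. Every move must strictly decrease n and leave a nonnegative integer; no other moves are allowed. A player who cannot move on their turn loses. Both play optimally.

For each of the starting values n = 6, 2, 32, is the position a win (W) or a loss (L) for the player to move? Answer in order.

Build the W/L table. Terminal = L. A non-terminal position is W if it has a move to some L; otherwise it is L.
n=0: no move → L
n=1: reaches L-position 0 → W
n=2: reaches L-position 0 → W
n=3: reaches L-position 0 → W
n=4: only reaches 2(W), 3(W), all W → L
n=5: reaches L-position 0 → W
n=6: reaches L-position 4 → W
n=7: reaches L-position 0 → W
n=8: only reaches 6(W), 7(W), all W → L
n=9: reaches L-position 8 → W
n=10: reaches L-position 8 → W
n=11: reaches L-position 0 → W
n=12: only reaches 9(W), 10(W), 11(W), all W → L
n=13: reaches L-position 0 → W
n=14: reaches L-position 12 → W
n=15: reaches L-position 12 → W
n=16: only reaches 14(W), 15(W), all W → L
n=17: reaches L-position 0 → W
n=18: reaches L-position 16 → W
n=19: reaches L-position 0 → W
n=20: only reaches 15(W), 18(W), 19(W), all W → L
n=21: reaches L-position 20 → W
n=22: reaches L-position 20 → W
n=23: reaches L-position 0 → W
n=24: only reaches 21(W), 22(W), 23(W), all W → L
n=25: reaches L-position 20 → W
n=26: reaches L-position 24 → W
n=27: reaches L-position 24 → W
n=28: only reaches 21(W), 26(W), 27(W), all W → L
n=29: reaches L-position 0 → W
n=30: reaches L-position 28 → W
n=31: reaches L-position 0 → W
n=32: only reaches 30(W), 31(W), all W → L

6: W, 2: W, 32: L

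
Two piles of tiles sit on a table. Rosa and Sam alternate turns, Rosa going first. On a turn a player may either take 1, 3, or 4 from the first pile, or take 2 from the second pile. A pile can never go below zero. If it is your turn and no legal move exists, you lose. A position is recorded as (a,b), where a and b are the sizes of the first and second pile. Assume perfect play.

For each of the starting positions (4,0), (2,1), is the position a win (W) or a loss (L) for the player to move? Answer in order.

(4,0): W, (2,1): L

Label each position W (a win for the player to move) or L (a loss). A position with no legal move is L; any other position is W exactly when some move reaches an L, and L when every move reaches a W.
No move ever increases a pile, so every position that can arise here has a ≤ 4 and b ≤ 1; it is enough to label the cells with 0 ≤ a ≤ 4 and 0 ≤ b ≤ 1.
Every move lowers a or b (never raises either), so fill the grid row by row in increasing a, and left to right within a row: each cell's successors are then already labelled.
      b=0  b=1
a=0:    L    L
a=1:    W    W
a=2:    L    L
a=3:    W    W
a=4:    W    W
Cells with no legal move (terminal, hence L): (0,0), (0,1).
The remaining L cells, each justified by listing all of its moves:
(2,0): only reaches (1,0)(W), which is W → L
(2,1): only reaches (1,1)(W), which is W → L
Every other cell has at least one move into one of the L cells above, so it is W.
(4,0): the move to (0,0) reaches an L cell, so W
(2,1): one of the L cells justified above, so L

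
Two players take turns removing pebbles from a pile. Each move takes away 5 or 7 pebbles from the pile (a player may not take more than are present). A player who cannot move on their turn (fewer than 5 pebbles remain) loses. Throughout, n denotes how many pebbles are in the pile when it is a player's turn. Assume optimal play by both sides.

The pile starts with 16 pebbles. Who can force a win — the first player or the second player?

The second player wins.

Positions with no move are L. A position that does have a move is losing for the player to move precisely when every available move leads to a winning position for the opponent. Fill in the labels:
n=0: no move → L
n=1: no move → L
n=2: no move → L
n=3: no move → L
n=4: no move → L
n=5: W (go to 0, an L position)
n=6: W (go to 1, an L position)
n=7: W (go to 2, an L position)
n=8: W (go to 3, an L position)
n=9: W (go to 4, an L position)
n=10: W (go to 3, an L position)
n=11: W (go to 4, an L position)
n=12: L (options 7(W), 5(W) are all W)
n=13: L (options 8(W), 6(W) are all W)
n=14: L (options 9(W), 7(W) are all W)
n=15: L (options 10(W), 8(W) are all W)
n=16: L (options 11(W), 9(W) are all W)
The starting position 16 is L: whatever the player to move does, the opponent receives a W position.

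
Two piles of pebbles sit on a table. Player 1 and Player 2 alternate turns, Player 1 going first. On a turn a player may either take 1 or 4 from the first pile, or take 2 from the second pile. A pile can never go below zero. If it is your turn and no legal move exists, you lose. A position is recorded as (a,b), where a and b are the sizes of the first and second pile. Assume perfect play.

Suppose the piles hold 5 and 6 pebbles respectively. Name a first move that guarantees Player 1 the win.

Work bottom-up. With no move the player to move loses. Otherwise the position is W if at least one move leads to an L position for the opponent, and L if every move leads to a W.
No move ever increases a pile, so every position that can arise here has a ≤ 5 and b ≤ 6; it is enough to label the cells with 0 ≤ a ≤ 5 and 0 ≤ b ≤ 6.
Every move lowers a or b (never raises either), so fill the grid row by row in increasing a, and left to right within a row: each cell's successors are then already labelled.
      b=0  b=1  b=2  b=3  b=4  b=5  b=6
a=0:    L    L    W    W    L    L    W
a=1:    W    W    L    L    W    W    L
a=2:    L    L    W    W    L    L    W
a=3:    W    W    L    L    W    W    L
a=4:    W    W    W    W    W    W    W
a=5:    L    L    W    W    L    L    W
Cells with no legal move (terminal, hence L): (0,0), (0,1).
The remaining L cells, each justified by listing all of its moves:
(0,4): →(0,2)(W) only, which is W, so L
(0,5): →(0,3)(W) only, which is W, so L
(1,2): →(0,2)(W), (1,0)(W) — all W, so L
(1,3): →(0,3)(W), (1,1)(W) — all W, so L
(1,6): →(0,6)(W), (1,4)(W) — all W, so L
(2,0): →(1,0)(W) only, which is W, so L
(2,1): →(1,1)(W) only, which is W, so L
(2,4): →(1,4)(W), (2,2)(W) — all W, so L
(2,5): →(1,5)(W), (2,3)(W) — all W, so L
(3,2): →(2,2)(W), (3,0)(W) — all W, so L
(3,3): →(2,3)(W), (3,1)(W) — all W, so L
(3,6): →(2,6)(W), (3,4)(W) — all W, so L
(5,0): →(4,0)(W), (1,0)(W) — all W, so L
(5,1): →(4,1)(W), (1,1)(W) — all W, so L
(5,4): →(4,4)(W), (1,4)(W), (5,2)(W) — all W, so L
(5,5): →(4,5)(W), (1,5)(W), (5,3)(W) — all W, so L
Every other cell has at least one move into one of the L cells above, so it is W.
From (5,6), the L positions reachable in one move are: (1,6), (5,4). Any move reaching one of these is winning.

Move to (1,6).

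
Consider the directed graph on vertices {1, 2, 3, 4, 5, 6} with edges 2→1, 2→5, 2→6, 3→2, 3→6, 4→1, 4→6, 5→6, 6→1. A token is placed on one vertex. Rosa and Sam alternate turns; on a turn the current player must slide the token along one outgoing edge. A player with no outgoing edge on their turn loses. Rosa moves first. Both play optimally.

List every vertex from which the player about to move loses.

Classify positions by backward induction: terminal positions (no move available) are L. From any other position, the mover wins iff some move reaches an L.
Every edge goes from a vertex to one that appears earlier in the order 1, 6, 5, 2, 4, 3, so processing vertices in that order labels each vertex after all of its successors.
1: no outgoing edge → L
6: reaches L-position 1 → W
5: only reaches 6(W), which is W → L
2: reaches L-position 5 → W
4: reaches L-position 1 → W
3: only reaches 2(W), 6(W), all W → L
The losing starting vertices are exactly the entries labelled L in this table (3 of them).

1, 3, 5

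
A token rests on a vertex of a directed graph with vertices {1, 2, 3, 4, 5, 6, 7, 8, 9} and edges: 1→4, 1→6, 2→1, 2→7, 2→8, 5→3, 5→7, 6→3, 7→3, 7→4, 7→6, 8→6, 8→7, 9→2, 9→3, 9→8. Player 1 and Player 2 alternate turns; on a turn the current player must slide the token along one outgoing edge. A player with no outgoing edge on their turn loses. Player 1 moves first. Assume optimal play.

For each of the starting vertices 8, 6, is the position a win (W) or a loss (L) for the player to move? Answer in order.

8: L, 6: W

Positions with no move are L. A position that does have a move is losing for the player to move precisely when every available move leads to a winning position for the opponent. Fill in the labels:
Every edge goes from a vertex to one that appears earlier in the order 4, 3, 6, 7, 1, 8, 5, 2, 9, so processing vertices in that order labels each vertex after all of its successors.
4: no outgoing edge → L
3: no outgoing edge → L
6: →3(L), so W
7: →3(L), so W
1: →4(L), so W
8: →7(W), 6(W) — all W, so L
5: →3(L), so W
2: →8(L), so W
9: →8(L), so W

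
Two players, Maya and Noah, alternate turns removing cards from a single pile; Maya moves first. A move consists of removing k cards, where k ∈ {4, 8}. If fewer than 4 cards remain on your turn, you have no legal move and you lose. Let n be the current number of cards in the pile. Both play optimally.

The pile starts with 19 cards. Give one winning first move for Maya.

Remove 4, leaving 15.

Label each position W (a win for the player to move) or L (a loss). A position with no legal move is L; any other position is W exactly when some move reaches an L, and L when every move reaches a W.
n=0: no move → L
n=1: no move → L
n=2: no move → L
n=3: no move → L
n=4: →0(L), so W
n=5: →1(L), so W
n=6: →2(L), so W
n=7: →3(L), so W
n=8: →0(L), so W
n=9: →1(L), so W
n=10: →2(L), so W
n=11: →3(L), so W
n=12: →8(W), 4(W) — all W, so L
n=13: →9(W), 5(W) — all W, so L
n=14: →10(W), 6(W) — all W, so L
n=15: →11(W), 7(W) — all W, so L
n=16: →12(L), so W
n=17: →13(L), so W
n=18: →14(L), so W
n=19: →15(L), so W
From 19, the L positions reachable in one move are: 15.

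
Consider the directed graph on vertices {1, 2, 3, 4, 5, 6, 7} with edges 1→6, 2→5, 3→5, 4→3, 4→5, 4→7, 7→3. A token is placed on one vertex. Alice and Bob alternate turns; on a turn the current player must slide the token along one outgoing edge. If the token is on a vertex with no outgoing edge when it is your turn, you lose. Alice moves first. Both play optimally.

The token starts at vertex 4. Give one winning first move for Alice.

Move to 7.

Positions with no move are L. A position that does have a move is losing for the player to move precisely when every available move leads to a winning position for the opponent. Fill in the labels:
Every edge goes from a vertex to one that appears earlier in the order 6, 5, 2, 3, 1, 7, 4, so processing vertices in that order labels each vertex after all of its successors.
6: no outgoing edge → L
5: no outgoing edge → L
2: reaches L-position 5 → W
3: reaches L-position 5 → W
1: reaches L-position 6 → W
7: only reaches 3(W), which is W → L
4: reaches L-position 7 → W
From 4, the L positions reachable in one move are: 7, 5. Any move reaching one of these is winning.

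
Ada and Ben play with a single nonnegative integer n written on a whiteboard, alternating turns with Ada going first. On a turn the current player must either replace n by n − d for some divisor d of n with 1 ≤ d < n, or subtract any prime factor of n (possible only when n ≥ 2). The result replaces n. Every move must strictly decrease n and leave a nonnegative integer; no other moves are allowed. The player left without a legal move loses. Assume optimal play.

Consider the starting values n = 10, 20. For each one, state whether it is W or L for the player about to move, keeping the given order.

Classify positions by backward induction: terminal positions (no move available) are L. From any other position, the mover wins iff some move reaches an L.
n=0: no move → L
n=1: no move → L
n=2: can move to 0, which is L ⇒ W
n=3: can move to 0, which is L ⇒ W
n=4: moves to 2(W), 3(W); every one is W ⇒ L
n=5: can move to 0, which is L ⇒ W
n=6: can move to 4, which is L ⇒ W
n=7: can move to 0, which is L ⇒ W
n=8: can move to 4, which is L ⇒ W
n=9: moves to 6(W), 8(W); every one is W ⇒ L
n=10: can move to 9, which is L ⇒ W
n=11: can move to 0, which is L ⇒ W
n=12: can move to 9, which is L ⇒ W
n=13: can move to 0, which is L ⇒ W
n=14: moves to 7(W), 12(W), 13(W); every one is W ⇒ L
n=15: can move to 14, which is L ⇒ W
n=16: can move to 14, which is L ⇒ W
n=17: can move to 0, which is L ⇒ W
n=18: can move to 9, which is L ⇒ W
n=19: can move to 0, which is L ⇒ W
n=20: moves to 10(W), 15(W), 16(W), 18(W), 19(W); every one is W ⇒ L

10: W, 20: L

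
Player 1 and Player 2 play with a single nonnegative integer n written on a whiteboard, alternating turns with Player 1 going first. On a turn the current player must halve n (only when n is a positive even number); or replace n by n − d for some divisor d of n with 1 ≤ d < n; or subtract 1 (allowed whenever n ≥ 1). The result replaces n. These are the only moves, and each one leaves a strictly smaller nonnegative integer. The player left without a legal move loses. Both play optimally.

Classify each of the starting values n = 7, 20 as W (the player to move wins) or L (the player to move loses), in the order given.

Build the W/L table. Terminal = L. A non-terminal position is W if it has a move to some L; otherwise it is L.
n=0: no move → L
n=1: reaches L-position 0 → W
n=2: only reaches 1(W), which is W → L
n=3: reaches L-position 2 → W
n=4: reaches L-position 2 → W
n=5: only reaches 4(W), which is W → L
n=6: reaches L-position 5 → W
n=7: only reaches 6(W), which is W → L
n=8: reaches L-position 7 → W
n=9: only reaches 6(W), 8(W), all W → L
n=10: reaches L-position 5 → W
n=11: only reaches 10(W), which is W → L
n=12: reaches L-position 9 → W
n=13: only reaches 12(W), which is W → L
n=14: reaches L-position 7 → W
n=15: only reaches 10(W), 12(W), 14(W), all W → L
n=16: reaches L-position 15 → W
n=17: only reaches 16(W), which is W → L
n=18: reaches L-position 9 → W
n=19: only reaches 18(W), which is W → L
n=20: reaches L-position 15 → W

7: L, 20: W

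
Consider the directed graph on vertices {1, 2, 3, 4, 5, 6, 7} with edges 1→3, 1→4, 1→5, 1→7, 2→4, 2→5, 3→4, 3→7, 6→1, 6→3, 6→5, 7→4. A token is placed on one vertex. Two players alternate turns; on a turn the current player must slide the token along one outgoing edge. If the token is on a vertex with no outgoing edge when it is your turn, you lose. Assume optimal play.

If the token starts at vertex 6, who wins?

Compute win/loss labels from the base case upward. A position with no move is L. Any other position is W if it can reach an L in one move, else L.
Every edge goes from a vertex to one that appears earlier in the order 4, 5, 2, 7, 3, 1, 6, so processing vertices in that order labels each vertex after all of its successors.
4: no outgoing edge → L
5: no outgoing edge → L
2: can move to 5, which is L ⇒ W
7: can move to 4, which is L ⇒ W
3: can move to 4, which is L ⇒ W
1: can move to 5, which is L ⇒ W
6: can move to 5, which is L ⇒ W
The starting position 6 is W: the player to move should move to 5, handing over an L position.

The first player wins.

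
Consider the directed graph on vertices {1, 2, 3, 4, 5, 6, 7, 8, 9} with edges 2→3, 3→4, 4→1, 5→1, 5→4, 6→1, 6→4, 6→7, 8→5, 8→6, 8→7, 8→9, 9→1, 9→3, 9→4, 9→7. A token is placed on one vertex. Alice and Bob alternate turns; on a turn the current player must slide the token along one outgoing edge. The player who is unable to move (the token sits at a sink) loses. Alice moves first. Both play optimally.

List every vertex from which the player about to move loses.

Work bottom-up. With no move the player to move loses. Otherwise the position is W if at least one move leads to an L position for the opponent, and L if every move leads to a W.
Every edge goes from a vertex to one that appears earlier in the order 7, 1, 4, 3, 5, 6, 9, 8, 2, so processing vertices in that order labels each vertex after all of its successors.
7: no outgoing edge → L
1: no outgoing edge → L
4: →1(L), so W
3: →4(W) only, which is W, so L
5: →1(L), so W
6: →1(L), so W
9: →3(L), so W
8: →7(L), so W
2: →3(L), so W
The losing starting vertices are exactly the entries labelled L in this table (3 of them).

1, 3, 7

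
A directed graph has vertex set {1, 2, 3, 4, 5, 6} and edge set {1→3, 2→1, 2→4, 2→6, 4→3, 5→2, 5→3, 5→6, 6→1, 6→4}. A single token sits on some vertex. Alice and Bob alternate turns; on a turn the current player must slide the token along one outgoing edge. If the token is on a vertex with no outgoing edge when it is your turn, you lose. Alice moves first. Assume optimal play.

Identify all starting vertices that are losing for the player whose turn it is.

Label each position W (a win for the player to move) or L (a loss). A position with no legal move is L; any other position is W exactly when some move reaches an L, and L when every move reaches a W.
Every edge goes from a vertex to one that appears earlier in the order 3, 1, 4, 6, 2, 5, so processing vertices in that order labels each vertex after all of its successors.
3: no outgoing edge → L
1: →3(L), so W
4: →3(L), so W
6: →4(W), 1(W) — all W, so L
2: →6(L), so W
5: →6(L), so W
Reading off the rows marked L gives the requested list; there are 2 such vertices.

3, 6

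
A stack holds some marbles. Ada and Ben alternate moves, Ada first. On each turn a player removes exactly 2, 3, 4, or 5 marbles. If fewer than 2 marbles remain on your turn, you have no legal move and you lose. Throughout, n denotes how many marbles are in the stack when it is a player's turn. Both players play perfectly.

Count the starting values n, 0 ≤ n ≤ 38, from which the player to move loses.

Label each position W (a win for the player to move) or L (a loss). A position with no legal move is L; any other position is W exactly when some move reaches an L, and L when every move reaches a W.
n=0: no move → L
n=1: no move → L
n=2: →0(L), so W
n=3: →1(L), so W
n=4: →1(L), so W
n=5: →1(L), so W
n=6: →1(L), so W
n=7: →5(W), 4(W), 3(W), 2(W) — all W, so L
n=8: →6(W), 5(W), 4(W), 3(W) — all W, so L
n=9: →7(L), so W
n=10: →8(L), so W
n=11: →8(L), so W
n=12: →8(L), so W
n=13: →8(L), so W
n=14: →12(W), 11(W), 10(W), 9(W) — all W, so L
n=15: →13(W), 12(W), 11(W), 10(W) — all W, so L
n=16: →14(L), so W
n=17: →15(L), so W
n=18: →15(L), so W
n=19: →15(L), so W
n=20: →15(L), so W
n=21: →19(W), 18(W), 17(W), 16(W) — all W, so L
n=22: →20(W), 19(W), 18(W), 17(W) — all W, so L
n=23: →21(L), so W
n=24: →22(L), so W
n=25: →22(L), so W
n=26: →22(L), so W
n=27: →22(L), so W
n=28: →26(W), 25(W), 24(W), 23(W) — all W, so L
n=29: →27(W), 26(W), 25(W), 24(W) — all W, so L
n=30: →28(L), so W
n=31: →29(L), so W
n=32: →29(L), so W
n=33: →29(L), so W
n=34: →29(L), so W
n=35: →33(W), 32(W), 31(W), 30(W) — all W, so L
n=36: →34(W), 33(W), 32(W), 31(W) — all W, so L
n=37: →35(L), so W
n=38: →36(L), so W
L entries with 0 ≤ n ≤ 38: n = 0, 1, 7, 8, 14, 15, 21, 22, 28, 29, 35, 36; that makes 12.

12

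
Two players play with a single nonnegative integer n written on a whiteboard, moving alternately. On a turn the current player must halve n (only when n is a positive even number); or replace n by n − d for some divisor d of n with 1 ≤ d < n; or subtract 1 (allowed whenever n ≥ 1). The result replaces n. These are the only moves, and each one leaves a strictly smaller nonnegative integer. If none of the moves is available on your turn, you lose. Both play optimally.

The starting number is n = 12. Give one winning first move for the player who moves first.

Move to 9.

Work bottom-up. With no move the player to move loses. Otherwise the position is W if at least one move leads to an L position for the opponent, and L if every move leads to a W.
n=0: no move → L
n=1: →0(L), so W
n=2: →1(W) only, which is W, so L
n=3: →2(L), so W
n=4: →2(L), so W
n=5: →4(W) only, which is W, so L
n=6: →5(L), so W
n=7: →6(W) only, which is W, so L
n=8: →7(L), so W
n=9: →6(W), 8(W) — all W, so L
n=10: →5(L), so W
n=11: →10(W) only, which is W, so L
n=12: →9(L), so W
From 12, the L positions reachable in one move are: 9, 11. Any move reaching one of these is winning.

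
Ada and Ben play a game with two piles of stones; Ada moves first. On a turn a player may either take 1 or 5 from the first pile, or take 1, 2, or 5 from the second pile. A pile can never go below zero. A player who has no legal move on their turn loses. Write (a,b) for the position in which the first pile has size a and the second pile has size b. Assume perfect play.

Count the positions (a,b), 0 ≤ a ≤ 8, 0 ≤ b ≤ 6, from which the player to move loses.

Work bottom-up. With no move the player to move loses. Otherwise the position is W if at least one move leads to an L position for the opponent, and L if every move leads to a W.
Every move lowers a or b (never raises either), so fill the grid row by row in increasing a, and left to right within a row: each cell's successors are then already labelled.
      b=0  b=1  b=2  b=3  b=4  b=5  b=6
a=0:    L    W    W    L    W    W    L
a=1:    W    L    W    W    L    W    W
a=2:    L    W    W    L    W    W    L
a=3:    W    L    W    W    L    W    W
a=4:    L    W    W    L    W    W    L
a=5:    W    L    W    W    L    W    W
a=6:    L    W    W    L    W    W    L
a=7:    W    L    W    W    L    W    W
a=8:    L    W    W    L    W    W    L
Cells with no legal move (terminal, hence L): (0,0).
The remaining L cells, each justified by listing all of its moves:
(0,3): →(0,2)(W), (0,1)(W) — all W, so L
(0,6): →(0,5)(W), (0,4)(W), (0,1)(W) — all W, so L
(1,1): →(0,1)(W), (1,0)(W) — all W, so L
(1,4): →(0,4)(W), (1,3)(W), (1,2)(W) — all W, so L
(2,0): →(1,0)(W) only, which is W, so L
(2,3): →(1,3)(W), (2,2)(W), (2,1)(W) — all W, so L
(2,6): →(1,6)(W), (2,5)(W), (2,4)(W), (2,1)(W) — all W, so L
(3,1): →(2,1)(W), (3,0)(W) — all W, so L
(3,4): →(2,4)(W), (3,3)(W), (3,2)(W) — all W, so L
(4,0): →(3,0)(W) only, which is W, so L
(4,3): →(3,3)(W), (4,2)(W), (4,1)(W) — all W, so L
(4,6): →(3,6)(W), (4,5)(W), (4,4)(W), (4,1)(W) — all W, so L
(5,1): →(4,1)(W), (0,1)(W), (5,0)(W) — all W, so L
(5,4): →(4,4)(W), (0,4)(W), (5,3)(W), (5,2)(W) — all W, so L
(6,0): →(5,0)(W), (1,0)(W) — all W, so L
(6,3): →(5,3)(W), (1,3)(W), (6,2)(W), (6,1)(W) — all W, so L
(6,6): →(5,6)(W), (1,6)(W), (6,5)(W), (6,4)(W), (6,1)(W) — all W, so L
(7,1): →(6,1)(W), (2,1)(W), (7,0)(W) — all W, so L
(7,4): →(6,4)(W), (2,4)(W), (7,3)(W), (7,2)(W) — all W, so L
(8,0): →(7,0)(W), (3,0)(W) — all W, so L
(8,3): →(7,3)(W), (3,3)(W), (8,2)(W), (8,1)(W) — all W, so L
(8,6): →(7,6)(W), (3,6)(W), (8,5)(W), (8,4)(W), (8,1)(W) — all W, so L
Every other cell has at least one move into one of the L cells above, so it is W.
L cells per row: a=0: 3, a=1: 2, a=2: 3, a=3: 2, a=4: 3, a=5: 2, a=6: 3, a=7: 2, a=8: 3; total 23.

23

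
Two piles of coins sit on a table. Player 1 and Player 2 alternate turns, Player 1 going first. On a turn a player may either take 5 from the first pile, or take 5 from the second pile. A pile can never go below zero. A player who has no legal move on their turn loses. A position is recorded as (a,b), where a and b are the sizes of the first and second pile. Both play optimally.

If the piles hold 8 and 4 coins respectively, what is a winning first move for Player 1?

Compute win/loss labels from the base case upward. A position with no move is L. Any other position is W if it can reach an L in one move, else L.
No move ever increases a pile, so every position that can arise here has a ≤ 8 and b ≤ 4; it is enough to label the cells with 0 ≤ a ≤ 8 and 0 ≤ b ≤ 4.
Every move lowers a or b (never raises either), so fill the grid row by row in increasing a, and left to right within a row: each cell's successors are then already labelled.
      b=0  b=1  b=2  b=3  b=4
a=0:    L    L    L    L    L
a=1:    L    L    L    L    L
a=2:    L    L    L    L    L
a=3:    L    L    L    L    L
a=4:    L    L    L    L    L
a=5:    W    W    W    W    W
a=6:    W    W    W    W    W
a=7:    W    W    W    W    W
a=8:    W    W    W    W    W
Cells with no legal move (terminal, hence L): (0,0), (0,1), (0,2), (0,3), (0,4), (1,0), (1,1), (1,2), (1,3), (1,4), (2,0), (2,1), (2,2), (2,3), (2,4), (3,0), (3,1), (3,2), (3,3), (3,4), (4,0), (4,1), (4,2), (4,3), (4,4).
Every other cell has at least one move into one of the L cells above, so it is W.
From (8,4), the L positions reachable in one move are: (3,4).

Move to (3,4).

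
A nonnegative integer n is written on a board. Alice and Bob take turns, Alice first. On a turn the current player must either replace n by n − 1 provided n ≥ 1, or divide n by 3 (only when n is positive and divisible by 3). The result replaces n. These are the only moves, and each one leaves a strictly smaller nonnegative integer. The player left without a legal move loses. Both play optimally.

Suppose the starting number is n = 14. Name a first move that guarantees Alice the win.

Work bottom-up. With no move the player to move loses. Otherwise the position is W if at least one move leads to an L position for the opponent, and L if every move leads to a W.
n=0: no move → L
n=1: can move to 0, which is L ⇒ W
n=2: the only move is to 1(W), a W ⇒ L
n=3: can move to 2, which is L ⇒ W
n=4: the only move is to 3(W), a W ⇒ L
n=5: can move to 4, which is L ⇒ W
n=6: can move to 2, which is L ⇒ W
n=7: the only move is to 6(W), a W ⇒ L
n=8: can move to 7, which is L ⇒ W
n=9: moves to 3(W), 8(W); every one is W ⇒ L
n=10: can move to 9, which is L ⇒ W
n=11: the only move is to 10(W), a W ⇒ L
n=12: can move to 4, which is L ⇒ W
n=13: the only move is to 12(W), a W ⇒ L
n=14: can move to 13, which is L ⇒ W
From 14, the L positions reachable in one move are: 13.

Move to 13.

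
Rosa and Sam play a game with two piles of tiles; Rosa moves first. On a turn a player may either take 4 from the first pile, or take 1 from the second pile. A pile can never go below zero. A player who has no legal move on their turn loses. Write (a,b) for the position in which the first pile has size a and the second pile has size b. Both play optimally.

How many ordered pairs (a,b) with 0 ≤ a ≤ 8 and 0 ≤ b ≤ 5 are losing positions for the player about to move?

Label each position W (a win for the player to move) or L (a loss). A position with no legal move is L; any other position is W exactly when some move reaches an L, and L when every move reaches a W.
Every move lowers a or b (never raises either), so fill the grid row by row in increasing a, and left to right within a row: each cell's successors are then already labelled.
      b=0  b=1  b=2  b=3  b=4  b=5
a=0:    L    W    L    W    L    W
a=1:    L    W    L    W    L    W
a=2:    L    W    L    W    L    W
a=3:    L    W    L    W    L    W
a=4:    W    L    W    L    W    L
a=5:    W    L    W    L    W    L
a=6:    W    L    W    L    W    L
a=7:    W    L    W    L    W    L
a=8:    L    W    L    W    L    W
Cells with no legal move (terminal, hence L): (0,0), (1,0), (2,0), (3,0).
The remaining L cells, each justified by listing all of its moves:
(0,2): L (sole option (0,1)(W) is W)
(0,4): L (sole option (0,3)(W) is W)
(1,2): L (sole option (1,1)(W) is W)
(1,4): L (sole option (1,3)(W) is W)
(2,2): L (sole option (2,1)(W) is W)
(2,4): L (sole option (2,3)(W) is W)
(3,2): L (sole option (3,1)(W) is W)
(3,4): L (sole option (3,3)(W) is W)
(4,1): L (options (0,1)(W), (4,0)(W) are all W)
(4,3): L (options (0,3)(W), (4,2)(W) are all W)
(4,5): L (options (0,5)(W), (4,4)(W) are all W)
(5,1): L (options (1,1)(W), (5,0)(W) are all W)
(5,3): L (options (1,3)(W), (5,2)(W) are all W)
(5,5): L (options (1,5)(W), (5,4)(W) are all W)
(6,1): L (options (2,1)(W), (6,0)(W) are all W)
(6,3): L (options (2,3)(W), (6,2)(W) are all W)
(6,5): L (options (2,5)(W), (6,4)(W) are all W)
(7,1): L (options (3,1)(W), (7,0)(W) are all W)
(7,3): L (options (3,3)(W), (7,2)(W) are all W)
(7,5): L (options (3,5)(W), (7,4)(W) are all W)
(8,0): L (sole option (4,0)(W) is W)
(8,2): L (options (4,2)(W), (8,1)(W) are all W)
(8,4): L (options (4,4)(W), (8,3)(W) are all W)
Every other cell has at least one move into one of the L cells above, so it is W.
L cells per row: a=0: 3, a=1: 3, a=2: 3, a=3: 3, a=4: 3, a=5: 3, a=6: 3, a=7: 3, a=8: 3; total 27.

27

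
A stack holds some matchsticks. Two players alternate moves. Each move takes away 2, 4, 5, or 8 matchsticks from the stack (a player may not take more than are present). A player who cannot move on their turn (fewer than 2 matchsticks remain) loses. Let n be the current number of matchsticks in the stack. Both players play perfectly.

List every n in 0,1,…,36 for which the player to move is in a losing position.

Work bottom-up. With no move the player to move loses. Otherwise the position is W if at least one move leads to an L position for the opponent, and L if every move leads to a W.
n=0: no move → L
n=1: no move → L
n=2: →0(L), so W
n=3: →1(L), so W
n=4: →0(L), so W
n=5: →1(L), so W
n=6: →1(L), so W
n=7: →5(W), 3(W), 2(W) — all W, so L
n=8: →0(L), so W
n=9: →7(L), so W
n=10: →8(W), 6(W), 5(W), 2(W) — all W, so L
n=11: →7(L), so W
n=12: →10(L), so W
n=13: →11(W), 9(W), 8(W), 5(W) — all W, so L
n=14: →10(L), so W
n=15: →13(L), so W
n=16: →14(W), 12(W), 11(W), 8(W) — all W, so L
n=17: →13(L), so W
n=18: →16(L), so W
n=19: →17(W), 15(W), 14(W), 11(W) — all W, so L
n=20: →16(L), so W
n=21: →19(L), so W
n=22: →20(W), 18(W), 17(W), 14(W) — all W, so L
n=23: →19(L), so W
n=24: →22(L), so W
n=25: →23(W), 21(W), 20(W), 17(W) — all W, so L
n=26: →22(L), so W
n=27: →25(L), so W
n=28: →26(W), 24(W), 23(W), 20(W) — all W, so L
n=29: →25(L), so W
n=30: →28(L), so W
n=31: →29(W), 27(W), 26(W), 23(W) — all W, so L
n=32: →28(L), so W
n=33: →31(L), so W
n=34: →32(W), 30(W), 29(W), 26(W) — all W, so L
n=35: →31(L), so W
n=36: →34(L), so W
Reading off the rows marked L gives the requested list; there are 12 such values of n.

0, 1, 7, 10, 13, 16, 19, 22, 25, 28, 31, 34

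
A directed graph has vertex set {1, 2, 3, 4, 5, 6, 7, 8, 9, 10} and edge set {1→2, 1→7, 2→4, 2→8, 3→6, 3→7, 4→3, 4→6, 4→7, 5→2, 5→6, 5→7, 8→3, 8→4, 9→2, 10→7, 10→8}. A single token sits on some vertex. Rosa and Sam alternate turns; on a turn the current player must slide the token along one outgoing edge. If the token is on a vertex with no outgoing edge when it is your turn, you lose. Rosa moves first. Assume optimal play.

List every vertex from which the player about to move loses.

6, 7, 8, 9

Label each position W (a win for the player to move) or L (a loss). A position with no legal move is L; any other position is W exactly when some move reaches an L, and L when every move reaches a W.
Every edge goes from a vertex to one that appears earlier in the order 7, 6, 3, 4, 8, 2, 10, 5, 9, 1, so processing vertices in that order labels each vertex after all of its successors.
7: no outgoing edge → L
6: no outgoing edge → L
3: →6(L), so W
4: →6(L), so W
8: →4(W), 3(W) — all W, so L
2: →8(L), so W
10: →8(L), so W
5: →6(L), so W
9: →2(W) only, which is W, so L
1: →7(L), so W
Reading off the rows marked L gives the requested list; there are 4 such vertices.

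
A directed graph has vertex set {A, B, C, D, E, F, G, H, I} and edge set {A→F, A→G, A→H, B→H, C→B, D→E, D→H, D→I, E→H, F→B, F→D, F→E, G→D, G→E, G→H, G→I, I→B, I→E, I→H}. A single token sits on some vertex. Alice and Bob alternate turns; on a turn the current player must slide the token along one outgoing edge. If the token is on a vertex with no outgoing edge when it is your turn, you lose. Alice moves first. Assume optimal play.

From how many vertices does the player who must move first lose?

Positions with no move are L. A position that does have a move is losing for the player to move precisely when every available move leads to a winning position for the opponent. Fill in the labels:
Every edge goes from a vertex to one that appears earlier in the order H, B, E, I, D, G, F, A, C, so processing vertices in that order labels each vertex after all of its successors.
H: no outgoing edge → L
B: W (go to H, an L position)
E: W (go to H, an L position)
I: W (go to H, an L position)
D: W (go to H, an L position)
G: W (go to H, an L position)
F: L (options D(W), E(W), B(W) are all W)
A: W (go to F, an L position)
C: L (sole option B(W) is W)
The L vertices are C, F, H; that is 3 in all.

3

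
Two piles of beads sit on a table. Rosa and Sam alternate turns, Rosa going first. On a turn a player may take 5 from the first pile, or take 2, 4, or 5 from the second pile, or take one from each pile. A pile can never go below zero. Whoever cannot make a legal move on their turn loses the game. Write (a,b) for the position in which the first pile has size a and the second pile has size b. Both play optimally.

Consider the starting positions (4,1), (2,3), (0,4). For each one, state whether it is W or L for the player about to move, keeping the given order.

(4,1): W, (2,3): L, (0,4): W

Use the standard recursion: the mover loses at a terminal position; elsewhere, the mover wins exactly when some move hands the opponent an L position.
No move ever increases a pile, so every position that can arise here has a ≤ 4 and b ≤ 4; it is enough to label the cells with 0 ≤ a ≤ 4 and 0 ≤ b ≤ 4.
Every move lowers a or b (never raises either), so fill the grid row by row in increasing a, and left to right within a row: each cell's successors are then already labelled.
      b=0  b=1  b=2  b=3  b=4
a=0:    L    L    W    W    W
a=1:    L    W    W    L    W
a=2:    L    W    W    L    W
a=3:    L    W    W    L    W
a=4:    L    W    W    L    W
Cells with no legal move (terminal, hence L): (0,0), (0,1), (1,0), (2,0), (3,0), (4,0).
The remaining L cells, each justified by listing all of its moves:
(1,3): only reaches (1,1)(W), (0,2)(W), all W → L
(2,3): only reaches (2,1)(W), (1,2)(W), all W → L
(3,3): only reaches (3,1)(W), (2,2)(W), all W → L
(4,3): only reaches (4,1)(W), (3,2)(W), all W → L
Every other cell has at least one move into one of the L cells above, so it is W.
(4,1): the move to (3,0) reaches an L cell, so W
(2,3): one of the L cells justified above, so L
(0,4): the move to (0,0) reaches an L cell, so W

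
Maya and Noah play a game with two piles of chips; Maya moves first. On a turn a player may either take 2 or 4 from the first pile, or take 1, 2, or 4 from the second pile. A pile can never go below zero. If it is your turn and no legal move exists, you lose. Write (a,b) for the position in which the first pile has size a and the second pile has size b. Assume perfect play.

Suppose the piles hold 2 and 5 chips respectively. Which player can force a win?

Label each position W (a win for the player to move) or L (a loss). A position with no legal move is L; any other position is W exactly when some move reaches an L, and L when every move reaches a W.
No move ever increases a pile, so every position that can arise here has a ≤ 2 and b ≤ 5; it is enough to label the cells with 0 ≤ a ≤ 2 and 0 ≤ b ≤ 5.
Every move lowers a or b (never raises either), so fill the grid row by row in increasing a, and left to right within a row: each cell's successors are then already labelled.
      b=0  b=1  b=2  b=3  b=4  b=5
a=0:    L    W    W    L    W    W
a=1:    L    W    W    L    W    W
a=2:    W    L    W    W    L    W
Cells with no legal move (terminal, hence L): (0,0), (1,0).
The remaining L cells, each justified by listing all of its moves:
(0,3): L (options (0,2)(W), (0,1)(W) are all W)
(1,3): L (options (1,2)(W), (1,1)(W) are all W)
(2,1): L (options (0,1)(W), (2,0)(W) are all W)
(2,4): L (options (0,4)(W), (2,3)(W), (2,2)(W), (2,0)(W) are all W)
Every other cell has at least one move into one of the L cells above, so it is W.
The starting position (2,5) is W: Maya should move to (2,4), handing over an L position.

Maya wins.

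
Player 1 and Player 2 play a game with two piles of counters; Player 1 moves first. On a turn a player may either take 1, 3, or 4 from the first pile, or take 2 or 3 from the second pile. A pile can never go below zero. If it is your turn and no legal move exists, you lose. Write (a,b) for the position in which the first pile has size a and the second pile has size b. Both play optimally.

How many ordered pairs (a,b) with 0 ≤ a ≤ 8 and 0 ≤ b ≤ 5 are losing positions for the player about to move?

Use the standard recursion: the mover loses at a terminal position; elsewhere, the mover wins exactly when some move hands the opponent an L position.
Every move lowers a or b (never raises either), so fill the grid row by row in increasing a, and left to right within a row: each cell's successors are then already labelled.
      b=0  b=1  b=2  b=3  b=4  b=5
a=0:    L    L    W    W    W    L
a=1:    W    W    L    L    W    W
a=2:    L    L    W    W    W    L
a=3:    W    W    L    L    W    W
a=4:    W    W    W    W    L    W
a=5:    W    W    W    W    W    W
a=6:    W    W    W    W    L    W
a=7:    L    L    W    W    W    L
a=8:    W    W    L    L    W    W
Cells with no legal move (terminal, hence L): (0,0), (0,1).
The remaining L cells, each justified by listing all of its moves:
(0,5): L (options (0,3)(W), (0,2)(W) are all W)
(1,2): L (options (0,2)(W), (1,0)(W) are all W)
(1,3): L (options (0,3)(W), (1,1)(W), (1,0)(W) are all W)
(2,0): L (sole option (1,0)(W) is W)
(2,1): L (sole option (1,1)(W) is W)
(2,5): L (options (1,5)(W), (2,3)(W), (2,2)(W) are all W)
(3,2): L (options (2,2)(W), (0,2)(W), (3,0)(W) are all W)
(3,3): L (options (2,3)(W), (0,3)(W), (3,1)(W), (3,0)(W) are all W)
(4,4): L (options (3,4)(W), (1,4)(W), (0,4)(W), (4,2)(W), (4,1)(W) are all W)
(6,4): L (options (5,4)(W), (3,4)(W), (2,4)(W), (6,2)(W), (6,1)(W) are all W)
(7,0): L (options (6,0)(W), (4,0)(W), (3,0)(W) are all W)
(7,1): L (options (6,1)(W), (4,1)(W), (3,1)(W) are all W)
(7,5): L (options (6,5)(W), (4,5)(W), (3,5)(W), (7,3)(W), (7,2)(W) are all W)
(8,2): L (options (7,2)(W), (5,2)(W), (4,2)(W), (8,0)(W) are all W)
(8,3): L (options (7,3)(W), (5,3)(W), (4,3)(W), (8,1)(W), (8,0)(W) are all W)
Every other cell has at least one move into one of the L cells above, so it is W.
L cells per row: a=0: 3, a=1: 2, a=2: 3, a=3: 2, a=4: 1, a=5: 0, a=6: 1, a=7: 3, a=8: 2; total 17.

17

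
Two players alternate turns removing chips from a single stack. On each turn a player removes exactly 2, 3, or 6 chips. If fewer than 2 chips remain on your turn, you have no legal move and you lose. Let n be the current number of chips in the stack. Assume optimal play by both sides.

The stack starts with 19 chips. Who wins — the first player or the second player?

Positions with no move are L. A position that does have a move is losing for the player to move precisely when every available move leads to a winning position for the opponent. Fill in the labels:
n=0: no move → L
n=1: no move → L
n=2: →0(L), so W
n=3: →1(L), so W
n=4: →1(L), so W
n=5: →3(W), 2(W) — all W, so L
n=6: →0(L), so W
n=7: →5(L), so W
n=8: →5(L), so W
n=9: →7(W), 6(W), 3(W) — all W, so L
n=10: →8(W), 7(W), 4(W) — all W, so L
n=11: →9(L), so W
n=12: →10(L), so W
n=13: →10(L), so W
n=14: →12(W), 11(W), 8(W) — all W, so L
n=15: →9(L), so W
n=16: →14(L), so W
n=17: →14(L), so W
n=18: →16(W), 15(W), 12(W) — all W, so L
n=19: →17(W), 16(W), 13(W) — all W, so L
Every move from 19 reaches a W position, so the mover loses.

The second player wins.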